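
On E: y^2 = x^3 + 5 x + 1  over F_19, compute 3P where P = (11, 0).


k = 3 = 11_2 (binary, LSB first: 11)
Double-and-add from P = (11, 0):
  bit 0 = 1: acc = O + (11, 0) = (11, 0)
  bit 1 = 1: acc = (11, 0) + O = (11, 0)

3P = (11, 0)


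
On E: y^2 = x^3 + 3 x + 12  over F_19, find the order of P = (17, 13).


Compute successive multiples of P until we hit O:
  1P = (17, 13)
  2P = (2, 11)
  3P = (5, 0)
  4P = (2, 8)
  5P = (17, 6)
  6P = O

ord(P) = 6


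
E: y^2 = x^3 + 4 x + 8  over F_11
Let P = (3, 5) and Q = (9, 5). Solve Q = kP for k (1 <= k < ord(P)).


Enumerate multiples of P until we hit Q = (9, 5):
  1P = (3, 5)
  2P = (9, 5)
Match found at i = 2.

k = 2


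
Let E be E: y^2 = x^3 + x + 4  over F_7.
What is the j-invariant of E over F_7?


Delta = -16(4 a^3 + 27 b^2) mod 7 = 3
-1728 * (4 a)^3 = -1728 * (4*1)^3 mod 7 = 1
j = 1 * 3^(-1) mod 7 = 5

j = 5 (mod 7)


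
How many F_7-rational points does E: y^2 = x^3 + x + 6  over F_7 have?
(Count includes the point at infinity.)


For each x in F_7, count y with y^2 = x^3 + 1 x + 6 mod 7:
  x = 1: RHS = 1, y in [1, 6]  -> 2 point(s)
  x = 2: RHS = 2, y in [3, 4]  -> 2 point(s)
  x = 3: RHS = 1, y in [1, 6]  -> 2 point(s)
  x = 4: RHS = 4, y in [2, 5]  -> 2 point(s)
  x = 6: RHS = 4, y in [2, 5]  -> 2 point(s)
Affine points: 10. Add the point at infinity: total = 11.

#E(F_7) = 11


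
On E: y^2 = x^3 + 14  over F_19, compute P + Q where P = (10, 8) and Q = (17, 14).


P != Q, so use the chord formula.
s = (y2 - y1) / (x2 - x1) = (6) / (7) mod 19 = 9
x3 = s^2 - x1 - x2 mod 19 = 9^2 - 10 - 17 = 16
y3 = s (x1 - x3) - y1 mod 19 = 9 * (10 - 16) - 8 = 14

P + Q = (16, 14)


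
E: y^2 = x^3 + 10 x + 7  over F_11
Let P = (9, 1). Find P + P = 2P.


Doubling: s = (3 x1^2 + a) / (2 y1)
s = (3*9^2 + 10) / (2*1) mod 11 = 0
x3 = s^2 - 2 x1 mod 11 = 0^2 - 2*9 = 4
y3 = s (x1 - x3) - y1 mod 11 = 0 * (9 - 4) - 1 = 10

2P = (4, 10)


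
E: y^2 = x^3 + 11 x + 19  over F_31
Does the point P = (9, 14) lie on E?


Check whether y^2 = x^3 + 11 x + 19 (mod 31) for (x, y) = (9, 14).
LHS: y^2 = 14^2 mod 31 = 10
RHS: x^3 + 11 x + 19 = 9^3 + 11*9 + 19 mod 31 = 10
LHS = RHS

Yes, on the curve


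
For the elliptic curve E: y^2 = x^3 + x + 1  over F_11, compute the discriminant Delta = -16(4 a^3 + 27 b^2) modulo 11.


4 a^3 + 27 b^2 = 4*1^3 + 27*1^2 = 4 + 27 = 31
Delta = -16 * (31) = -496
Delta mod 11 = 10

Delta = 10 (mod 11)


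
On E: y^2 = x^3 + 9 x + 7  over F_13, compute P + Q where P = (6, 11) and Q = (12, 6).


P != Q, so use the chord formula.
s = (y2 - y1) / (x2 - x1) = (8) / (6) mod 13 = 10
x3 = s^2 - x1 - x2 mod 13 = 10^2 - 6 - 12 = 4
y3 = s (x1 - x3) - y1 mod 13 = 10 * (6 - 4) - 11 = 9

P + Q = (4, 9)


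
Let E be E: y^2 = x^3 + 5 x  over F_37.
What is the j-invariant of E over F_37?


Delta = -16(4 a^3 + 27 b^2) mod 37 = 29
-1728 * (4 a)^3 = -1728 * (4*5)^3 mod 37 = 14
j = 14 * 29^(-1) mod 37 = 26

j = 26 (mod 37)


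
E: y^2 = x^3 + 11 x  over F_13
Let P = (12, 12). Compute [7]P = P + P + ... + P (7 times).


k = 7 = 111_2 (binary, LSB first: 111)
Double-and-add from P = (12, 12):
  bit 0 = 1: acc = O + (12, 12) = (12, 12)
  bit 1 = 1: acc = (12, 12) + (12, 1) = O
  bit 2 = 1: acc = O + (12, 12) = (12, 12)

7P = (12, 12)


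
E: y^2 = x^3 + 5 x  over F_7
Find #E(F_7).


For each x in F_7, count y with y^2 = x^3 + 5 x + 0 mod 7:
  x = 0: RHS = 0, y in [0]  -> 1 point(s)
  x = 2: RHS = 4, y in [2, 5]  -> 2 point(s)
  x = 3: RHS = 0, y in [0]  -> 1 point(s)
  x = 4: RHS = 0, y in [0]  -> 1 point(s)
  x = 6: RHS = 1, y in [1, 6]  -> 2 point(s)
Affine points: 7. Add the point at infinity: total = 8.

#E(F_7) = 8


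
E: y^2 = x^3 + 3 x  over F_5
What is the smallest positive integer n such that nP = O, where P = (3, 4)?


Compute successive multiples of P until we hit O:
  1P = (3, 4)
  2P = (4, 1)
  3P = (2, 3)
  4P = (1, 3)
  5P = (0, 0)
  6P = (1, 2)
  7P = (2, 2)
  8P = (4, 4)
  ... (continuing to 10P)
  10P = O

ord(P) = 10


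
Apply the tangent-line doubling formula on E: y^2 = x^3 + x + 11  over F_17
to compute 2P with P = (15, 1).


Doubling: s = (3 x1^2 + a) / (2 y1)
s = (3*15^2 + 1) / (2*1) mod 17 = 15
x3 = s^2 - 2 x1 mod 17 = 15^2 - 2*15 = 8
y3 = s (x1 - x3) - y1 mod 17 = 15 * (15 - 8) - 1 = 2

2P = (8, 2)


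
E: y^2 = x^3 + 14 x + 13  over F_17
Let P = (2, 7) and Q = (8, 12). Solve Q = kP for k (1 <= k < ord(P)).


Enumerate multiples of P until we hit Q = (8, 12):
  1P = (2, 7)
  2P = (5, 2)
  3P = (9, 16)
  4P = (8, 12)
Match found at i = 4.

k = 4


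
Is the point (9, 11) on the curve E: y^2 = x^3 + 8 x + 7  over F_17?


Check whether y^2 = x^3 + 8 x + 7 (mod 17) for (x, y) = (9, 11).
LHS: y^2 = 11^2 mod 17 = 2
RHS: x^3 + 8 x + 7 = 9^3 + 8*9 + 7 mod 17 = 9
LHS != RHS

No, not on the curve


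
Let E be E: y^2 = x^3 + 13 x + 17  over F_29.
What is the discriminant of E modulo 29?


4 a^3 + 27 b^2 = 4*13^3 + 27*17^2 = 8788 + 7803 = 16591
Delta = -16 * (16591) = -265456
Delta mod 29 = 10

Delta = 10 (mod 29)


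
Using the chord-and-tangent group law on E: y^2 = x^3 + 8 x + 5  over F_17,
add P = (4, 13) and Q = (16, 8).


P != Q, so use the chord formula.
s = (y2 - y1) / (x2 - x1) = (12) / (12) mod 17 = 1
x3 = s^2 - x1 - x2 mod 17 = 1^2 - 4 - 16 = 15
y3 = s (x1 - x3) - y1 mod 17 = 1 * (4 - 15) - 13 = 10

P + Q = (15, 10)


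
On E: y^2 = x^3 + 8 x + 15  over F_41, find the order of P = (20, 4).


Compute successive multiples of P until we hit O:
  1P = (20, 4)
  2P = (6, 19)
  3P = (31, 40)
  4P = (39, 27)
  5P = (3, 36)
  6P = (38, 13)
  7P = (14, 40)
  8P = (2, 11)
  ... (continuing to 49P)
  49P = O

ord(P) = 49


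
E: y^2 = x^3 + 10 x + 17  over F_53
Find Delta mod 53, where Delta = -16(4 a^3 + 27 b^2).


4 a^3 + 27 b^2 = 4*10^3 + 27*17^2 = 4000 + 7803 = 11803
Delta = -16 * (11803) = -188848
Delta mod 53 = 44

Delta = 44 (mod 53)


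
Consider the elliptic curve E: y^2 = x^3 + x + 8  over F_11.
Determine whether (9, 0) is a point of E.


Check whether y^2 = x^3 + 1 x + 8 (mod 11) for (x, y) = (9, 0).
LHS: y^2 = 0^2 mod 11 = 0
RHS: x^3 + 1 x + 8 = 9^3 + 1*9 + 8 mod 11 = 9
LHS != RHS

No, not on the curve


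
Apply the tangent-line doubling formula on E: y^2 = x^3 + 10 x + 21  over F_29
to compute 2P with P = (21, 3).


Doubling: s = (3 x1^2 + a) / (2 y1)
s = (3*21^2 + 10) / (2*3) mod 29 = 24
x3 = s^2 - 2 x1 mod 29 = 24^2 - 2*21 = 12
y3 = s (x1 - x3) - y1 mod 29 = 24 * (21 - 12) - 3 = 10

2P = (12, 10)


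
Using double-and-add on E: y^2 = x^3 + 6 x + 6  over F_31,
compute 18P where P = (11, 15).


k = 18 = 10010_2 (binary, LSB first: 01001)
Double-and-add from P = (11, 15):
  bit 0 = 0: acc unchanged = O
  bit 1 = 1: acc = O + (18, 26) = (18, 26)
  bit 2 = 0: acc unchanged = (18, 26)
  bit 3 = 0: acc unchanged = (18, 26)
  bit 4 = 1: acc = (18, 26) + (9, 13) = (8, 16)

18P = (8, 16)


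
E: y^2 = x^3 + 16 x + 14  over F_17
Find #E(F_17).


For each x in F_17, count y with y^2 = x^3 + 16 x + 14 mod 17:
  x = 3: RHS = 4, y in [2, 15]  -> 2 point(s)
  x = 5: RHS = 15, y in [7, 10]  -> 2 point(s)
  x = 8: RHS = 8, y in [5, 12]  -> 2 point(s)
  x = 10: RHS = 1, y in [1, 16]  -> 2 point(s)
  x = 11: RHS = 8, y in [5, 12]  -> 2 point(s)
  x = 12: RHS = 13, y in [8, 9]  -> 2 point(s)
  x = 15: RHS = 8, y in [5, 12]  -> 2 point(s)
Affine points: 14. Add the point at infinity: total = 15.

#E(F_17) = 15


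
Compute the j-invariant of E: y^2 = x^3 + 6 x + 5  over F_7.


Delta = -16(4 a^3 + 27 b^2) mod 7 = 2
-1728 * (4 a)^3 = -1728 * (4*6)^3 mod 7 = 6
j = 6 * 2^(-1) mod 7 = 3

j = 3 (mod 7)


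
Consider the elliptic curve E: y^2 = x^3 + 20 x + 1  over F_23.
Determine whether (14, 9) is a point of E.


Check whether y^2 = x^3 + 20 x + 1 (mod 23) for (x, y) = (14, 9).
LHS: y^2 = 9^2 mod 23 = 12
RHS: x^3 + 20 x + 1 = 14^3 + 20*14 + 1 mod 23 = 12
LHS = RHS

Yes, on the curve


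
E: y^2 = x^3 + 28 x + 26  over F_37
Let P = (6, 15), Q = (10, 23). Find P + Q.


P != Q, so use the chord formula.
s = (y2 - y1) / (x2 - x1) = (8) / (4) mod 37 = 2
x3 = s^2 - x1 - x2 mod 37 = 2^2 - 6 - 10 = 25
y3 = s (x1 - x3) - y1 mod 37 = 2 * (6 - 25) - 15 = 21

P + Q = (25, 21)


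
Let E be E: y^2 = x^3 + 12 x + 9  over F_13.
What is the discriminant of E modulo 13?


4 a^3 + 27 b^2 = 4*12^3 + 27*9^2 = 6912 + 2187 = 9099
Delta = -16 * (9099) = -145584
Delta mod 13 = 3

Delta = 3 (mod 13)


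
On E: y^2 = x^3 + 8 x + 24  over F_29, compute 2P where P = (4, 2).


k = 2 = 10_2 (binary, LSB first: 01)
Double-and-add from P = (4, 2):
  bit 0 = 0: acc unchanged = O
  bit 1 = 1: acc = O + (14, 3) = (14, 3)

2P = (14, 3)


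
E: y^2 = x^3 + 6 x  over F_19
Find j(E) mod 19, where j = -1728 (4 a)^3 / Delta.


Delta = -16(4 a^3 + 27 b^2) mod 19 = 8
-1728 * (4 a)^3 = -1728 * (4*6)^3 mod 19 = 11
j = 11 * 8^(-1) mod 19 = 18

j = 18 (mod 19)


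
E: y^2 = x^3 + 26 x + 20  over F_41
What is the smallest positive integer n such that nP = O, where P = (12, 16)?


Compute successive multiples of P until we hit O:
  1P = (12, 16)
  2P = (9, 9)
  3P = (30, 24)
  4P = (24, 6)
  5P = (0, 15)
  6P = (31, 20)
  7P = (37, 37)
  8P = (32, 0)
  ... (continuing to 16P)
  16P = O

ord(P) = 16


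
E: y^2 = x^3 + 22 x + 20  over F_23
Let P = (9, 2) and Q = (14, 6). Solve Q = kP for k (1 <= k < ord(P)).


Enumerate multiples of P until we hit Q = (14, 6):
  1P = (9, 2)
  2P = (14, 6)
Match found at i = 2.

k = 2


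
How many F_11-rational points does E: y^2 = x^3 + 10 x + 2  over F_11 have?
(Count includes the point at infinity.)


For each x in F_11, count y with y^2 = x^3 + 10 x + 2 mod 11:
  x = 3: RHS = 4, y in [2, 9]  -> 2 point(s)
  x = 5: RHS = 1, y in [1, 10]  -> 2 point(s)
  x = 6: RHS = 3, y in [5, 6]  -> 2 point(s)
  x = 8: RHS = 0, y in [0]  -> 1 point(s)
Affine points: 7. Add the point at infinity: total = 8.

#E(F_11) = 8


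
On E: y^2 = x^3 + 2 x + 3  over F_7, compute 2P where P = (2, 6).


Doubling: s = (3 x1^2 + a) / (2 y1)
s = (3*2^2 + 2) / (2*6) mod 7 = 0
x3 = s^2 - 2 x1 mod 7 = 0^2 - 2*2 = 3
y3 = s (x1 - x3) - y1 mod 7 = 0 * (2 - 3) - 6 = 1

2P = (3, 1)


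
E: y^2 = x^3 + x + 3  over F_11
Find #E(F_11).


For each x in F_11, count y with y^2 = x^3 + 1 x + 3 mod 11:
  x = 0: RHS = 3, y in [5, 6]  -> 2 point(s)
  x = 1: RHS = 5, y in [4, 7]  -> 2 point(s)
  x = 3: RHS = 0, y in [0]  -> 1 point(s)
  x = 4: RHS = 5, y in [4, 7]  -> 2 point(s)
  x = 5: RHS = 1, y in [1, 10]  -> 2 point(s)
  x = 6: RHS = 5, y in [4, 7]  -> 2 point(s)
  x = 7: RHS = 1, y in [1, 10]  -> 2 point(s)
  x = 9: RHS = 4, y in [2, 9]  -> 2 point(s)
  x = 10: RHS = 1, y in [1, 10]  -> 2 point(s)
Affine points: 17. Add the point at infinity: total = 18.

#E(F_11) = 18


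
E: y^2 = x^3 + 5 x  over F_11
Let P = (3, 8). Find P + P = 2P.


Doubling: s = (3 x1^2 + a) / (2 y1)
s = (3*3^2 + 5) / (2*8) mod 11 = 2
x3 = s^2 - 2 x1 mod 11 = 2^2 - 2*3 = 9
y3 = s (x1 - x3) - y1 mod 11 = 2 * (3 - 9) - 8 = 2

2P = (9, 2)


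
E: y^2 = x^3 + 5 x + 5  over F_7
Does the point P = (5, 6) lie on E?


Check whether y^2 = x^3 + 5 x + 5 (mod 7) for (x, y) = (5, 6).
LHS: y^2 = 6^2 mod 7 = 1
RHS: x^3 + 5 x + 5 = 5^3 + 5*5 + 5 mod 7 = 1
LHS = RHS

Yes, on the curve


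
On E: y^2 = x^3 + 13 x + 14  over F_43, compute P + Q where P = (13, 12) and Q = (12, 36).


P != Q, so use the chord formula.
s = (y2 - y1) / (x2 - x1) = (24) / (42) mod 43 = 19
x3 = s^2 - x1 - x2 mod 43 = 19^2 - 13 - 12 = 35
y3 = s (x1 - x3) - y1 mod 43 = 19 * (13 - 35) - 12 = 0

P + Q = (35, 0)


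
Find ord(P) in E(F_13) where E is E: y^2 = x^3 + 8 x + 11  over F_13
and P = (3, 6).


Compute successive multiples of P until we hit O:
  1P = (3, 6)
  2P = (10, 5)
  3P = (4, 9)
  4P = (2, 10)
  5P = (11, 0)
  6P = (2, 3)
  7P = (4, 4)
  8P = (10, 8)
  ... (continuing to 10P)
  10P = O

ord(P) = 10


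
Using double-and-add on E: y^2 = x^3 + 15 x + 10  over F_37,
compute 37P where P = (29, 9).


k = 37 = 100101_2 (binary, LSB first: 101001)
Double-and-add from P = (29, 9):
  bit 0 = 1: acc = O + (29, 9) = (29, 9)
  bit 1 = 0: acc unchanged = (29, 9)
  bit 2 = 1: acc = (29, 9) + (21, 22) = (33, 16)
  bit 3 = 0: acc unchanged = (33, 16)
  bit 4 = 0: acc unchanged = (33, 16)
  bit 5 = 1: acc = (33, 16) + (35, 34) = (13, 16)

37P = (13, 16)


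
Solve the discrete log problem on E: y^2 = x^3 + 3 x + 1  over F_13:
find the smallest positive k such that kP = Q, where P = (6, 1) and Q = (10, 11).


Enumerate multiples of P until we hit Q = (10, 11):
  1P = (6, 1)
  2P = (10, 11)
Match found at i = 2.

k = 2


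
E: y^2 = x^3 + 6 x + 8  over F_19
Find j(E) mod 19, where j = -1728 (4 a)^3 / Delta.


Delta = -16(4 a^3 + 27 b^2) mod 19 = 5
-1728 * (4 a)^3 = -1728 * (4*6)^3 mod 19 = 11
j = 11 * 5^(-1) mod 19 = 6

j = 6 (mod 19)


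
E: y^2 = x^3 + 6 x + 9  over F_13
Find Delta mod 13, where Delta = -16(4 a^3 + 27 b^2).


4 a^3 + 27 b^2 = 4*6^3 + 27*9^2 = 864 + 2187 = 3051
Delta = -16 * (3051) = -48816
Delta mod 13 = 12

Delta = 12 (mod 13)


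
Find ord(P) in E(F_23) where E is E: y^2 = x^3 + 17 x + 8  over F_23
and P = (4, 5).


Compute successive multiples of P until we hit O:
  1P = (4, 5)
  2P = (17, 14)
  3P = (15, 21)
  4P = (16, 11)
  5P = (9, 4)
  6P = (22, 17)
  7P = (0, 13)
  8P = (0, 10)
  ... (continuing to 15P)
  15P = O

ord(P) = 15


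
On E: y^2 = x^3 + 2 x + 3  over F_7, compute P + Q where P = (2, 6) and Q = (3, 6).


P != Q, so use the chord formula.
s = (y2 - y1) / (x2 - x1) = (0) / (1) mod 7 = 0
x3 = s^2 - x1 - x2 mod 7 = 0^2 - 2 - 3 = 2
y3 = s (x1 - x3) - y1 mod 7 = 0 * (2 - 2) - 6 = 1

P + Q = (2, 1)


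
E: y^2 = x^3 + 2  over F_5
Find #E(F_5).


For each x in F_5, count y with y^2 = x^3 + 0 x + 2 mod 5:
  x = 2: RHS = 0, y in [0]  -> 1 point(s)
  x = 3: RHS = 4, y in [2, 3]  -> 2 point(s)
  x = 4: RHS = 1, y in [1, 4]  -> 2 point(s)
Affine points: 5. Add the point at infinity: total = 6.

#E(F_5) = 6


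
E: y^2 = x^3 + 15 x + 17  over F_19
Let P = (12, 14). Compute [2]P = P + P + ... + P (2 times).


k = 2 = 10_2 (binary, LSB first: 01)
Double-and-add from P = (12, 14):
  bit 0 = 0: acc unchanged = O
  bit 1 = 1: acc = O + (15, 8) = (15, 8)

2P = (15, 8)


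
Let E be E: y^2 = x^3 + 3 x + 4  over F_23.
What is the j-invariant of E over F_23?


Delta = -16(4 a^3 + 27 b^2) mod 23 = 8
-1728 * (4 a)^3 = -1728 * (4*3)^3 mod 23 = 14
j = 14 * 8^(-1) mod 23 = 19

j = 19 (mod 23)


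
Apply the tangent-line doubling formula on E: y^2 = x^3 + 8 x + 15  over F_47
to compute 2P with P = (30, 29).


Doubling: s = (3 x1^2 + a) / (2 y1)
s = (3*30^2 + 8) / (2*29) mod 47 = 24
x3 = s^2 - 2 x1 mod 47 = 24^2 - 2*30 = 46
y3 = s (x1 - x3) - y1 mod 47 = 24 * (30 - 46) - 29 = 10

2P = (46, 10)


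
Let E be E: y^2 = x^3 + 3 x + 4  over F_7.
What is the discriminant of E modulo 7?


4 a^3 + 27 b^2 = 4*3^3 + 27*4^2 = 108 + 432 = 540
Delta = -16 * (540) = -8640
Delta mod 7 = 5

Delta = 5 (mod 7)


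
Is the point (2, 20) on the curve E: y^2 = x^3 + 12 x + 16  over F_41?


Check whether y^2 = x^3 + 12 x + 16 (mod 41) for (x, y) = (2, 20).
LHS: y^2 = 20^2 mod 41 = 31
RHS: x^3 + 12 x + 16 = 2^3 + 12*2 + 16 mod 41 = 7
LHS != RHS

No, not on the curve


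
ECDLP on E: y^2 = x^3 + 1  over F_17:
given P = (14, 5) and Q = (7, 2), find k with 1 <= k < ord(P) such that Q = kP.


Enumerate multiples of P until we hit Q = (7, 2):
  1P = (14, 5)
  2P = (7, 2)
Match found at i = 2.

k = 2


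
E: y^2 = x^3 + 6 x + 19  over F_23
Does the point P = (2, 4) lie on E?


Check whether y^2 = x^3 + 6 x + 19 (mod 23) for (x, y) = (2, 4).
LHS: y^2 = 4^2 mod 23 = 16
RHS: x^3 + 6 x + 19 = 2^3 + 6*2 + 19 mod 23 = 16
LHS = RHS

Yes, on the curve


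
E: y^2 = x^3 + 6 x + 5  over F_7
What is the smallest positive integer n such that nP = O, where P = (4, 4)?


Compute successive multiples of P until we hit O:
  1P = (4, 4)
  2P = (3, 1)
  3P = (2, 2)
  4P = (2, 5)
  5P = (3, 6)
  6P = (4, 3)
  7P = O

ord(P) = 7


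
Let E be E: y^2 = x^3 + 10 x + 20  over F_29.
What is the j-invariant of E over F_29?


Delta = -16(4 a^3 + 27 b^2) mod 29 = 14
-1728 * (4 a)^3 = -1728 * (4*10)^3 mod 29 = 22
j = 22 * 14^(-1) mod 29 = 14

j = 14 (mod 29)


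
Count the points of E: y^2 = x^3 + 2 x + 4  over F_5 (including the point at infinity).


For each x in F_5, count y with y^2 = x^3 + 2 x + 4 mod 5:
  x = 0: RHS = 4, y in [2, 3]  -> 2 point(s)
  x = 2: RHS = 1, y in [1, 4]  -> 2 point(s)
  x = 4: RHS = 1, y in [1, 4]  -> 2 point(s)
Affine points: 6. Add the point at infinity: total = 7.

#E(F_5) = 7


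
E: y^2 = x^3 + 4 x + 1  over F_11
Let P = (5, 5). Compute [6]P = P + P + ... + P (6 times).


k = 6 = 110_2 (binary, LSB first: 011)
Double-and-add from P = (5, 5):
  bit 0 = 0: acc unchanged = O
  bit 1 = 1: acc = O + (5, 6) = (5, 6)
  bit 2 = 1: acc = (5, 6) + (5, 5) = O

6P = O


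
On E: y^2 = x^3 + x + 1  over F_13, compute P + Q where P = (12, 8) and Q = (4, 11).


P != Q, so use the chord formula.
s = (y2 - y1) / (x2 - x1) = (3) / (5) mod 13 = 11
x3 = s^2 - x1 - x2 mod 13 = 11^2 - 12 - 4 = 1
y3 = s (x1 - x3) - y1 mod 13 = 11 * (12 - 1) - 8 = 9

P + Q = (1, 9)


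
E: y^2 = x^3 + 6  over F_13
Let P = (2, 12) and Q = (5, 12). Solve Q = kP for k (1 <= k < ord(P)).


Enumerate multiples of P until we hit Q = (5, 12):
  1P = (2, 12)
  2P = (6, 12)
  3P = (5, 1)
  4P = (5, 12)
Match found at i = 4.

k = 4


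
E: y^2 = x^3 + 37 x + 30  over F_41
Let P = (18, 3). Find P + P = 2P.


Doubling: s = (3 x1^2 + a) / (2 y1)
s = (3*18^2 + 37) / (2*3) mod 41 = 11
x3 = s^2 - 2 x1 mod 41 = 11^2 - 2*18 = 3
y3 = s (x1 - x3) - y1 mod 41 = 11 * (18 - 3) - 3 = 39

2P = (3, 39)


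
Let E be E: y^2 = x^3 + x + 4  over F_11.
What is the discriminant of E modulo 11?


4 a^3 + 27 b^2 = 4*1^3 + 27*4^2 = 4 + 432 = 436
Delta = -16 * (436) = -6976
Delta mod 11 = 9

Delta = 9 (mod 11)


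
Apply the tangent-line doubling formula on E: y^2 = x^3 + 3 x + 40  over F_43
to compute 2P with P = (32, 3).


Doubling: s = (3 x1^2 + a) / (2 y1)
s = (3*32^2 + 3) / (2*3) mod 43 = 18
x3 = s^2 - 2 x1 mod 43 = 18^2 - 2*32 = 2
y3 = s (x1 - x3) - y1 mod 43 = 18 * (32 - 2) - 3 = 21

2P = (2, 21)


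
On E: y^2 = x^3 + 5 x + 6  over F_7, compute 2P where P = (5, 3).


k = 2 = 10_2 (binary, LSB first: 01)
Double-and-add from P = (5, 3):
  bit 0 = 0: acc unchanged = O
  bit 1 = 1: acc = O + (6, 0) = (6, 0)

2P = (6, 0)


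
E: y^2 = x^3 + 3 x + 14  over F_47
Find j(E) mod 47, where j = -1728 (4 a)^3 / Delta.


Delta = -16(4 a^3 + 27 b^2) mod 47 = 33
-1728 * (4 a)^3 = -1728 * (4*3)^3 mod 47 = 20
j = 20 * 33^(-1) mod 47 = 12

j = 12 (mod 47)


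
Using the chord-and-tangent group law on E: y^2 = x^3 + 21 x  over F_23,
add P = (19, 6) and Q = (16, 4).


P != Q, so use the chord formula.
s = (y2 - y1) / (x2 - x1) = (21) / (20) mod 23 = 16
x3 = s^2 - x1 - x2 mod 23 = 16^2 - 19 - 16 = 14
y3 = s (x1 - x3) - y1 mod 23 = 16 * (19 - 14) - 6 = 5

P + Q = (14, 5)


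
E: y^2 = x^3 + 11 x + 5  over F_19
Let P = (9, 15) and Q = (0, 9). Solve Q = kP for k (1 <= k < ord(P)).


Enumerate multiples of P until we hit Q = (0, 9):
  1P = (9, 15)
  2P = (8, 15)
  3P = (2, 4)
  4P = (0, 10)
  5P = (15, 7)
  6P = (1, 6)
  7P = (7, 11)
  8P = (7, 8)
  9P = (1, 13)
  10P = (15, 12)
  11P = (0, 9)
Match found at i = 11.

k = 11


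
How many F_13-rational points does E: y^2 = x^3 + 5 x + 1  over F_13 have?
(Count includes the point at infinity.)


For each x in F_13, count y with y^2 = x^3 + 5 x + 1 mod 13:
  x = 0: RHS = 1, y in [1, 12]  -> 2 point(s)
  x = 3: RHS = 4, y in [2, 11]  -> 2 point(s)
  x = 6: RHS = 0, y in [0]  -> 1 point(s)
  x = 11: RHS = 9, y in [3, 10]  -> 2 point(s)
Affine points: 7. Add the point at infinity: total = 8.

#E(F_13) = 8


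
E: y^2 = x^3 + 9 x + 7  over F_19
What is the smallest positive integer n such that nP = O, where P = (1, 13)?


Compute successive multiples of P until we hit O:
  1P = (1, 13)
  2P = (18, 4)
  3P = (6, 12)
  4P = (9, 0)
  5P = (6, 7)
  6P = (18, 15)
  7P = (1, 6)
  8P = O

ord(P) = 8


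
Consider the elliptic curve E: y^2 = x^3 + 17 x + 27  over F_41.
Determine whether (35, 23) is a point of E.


Check whether y^2 = x^3 + 17 x + 27 (mod 41) for (x, y) = (35, 23).
LHS: y^2 = 23^2 mod 41 = 37
RHS: x^3 + 17 x + 27 = 35^3 + 17*35 + 27 mod 41 = 37
LHS = RHS

Yes, on the curve


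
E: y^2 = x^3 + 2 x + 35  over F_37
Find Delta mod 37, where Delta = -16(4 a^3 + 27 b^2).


4 a^3 + 27 b^2 = 4*2^3 + 27*35^2 = 32 + 33075 = 33107
Delta = -16 * (33107) = -529712
Delta mod 37 = 17

Delta = 17 (mod 37)


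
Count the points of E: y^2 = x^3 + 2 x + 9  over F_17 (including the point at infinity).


For each x in F_17, count y with y^2 = x^3 + 2 x + 9 mod 17:
  x = 0: RHS = 9, y in [3, 14]  -> 2 point(s)
  x = 2: RHS = 4, y in [2, 15]  -> 2 point(s)
  x = 3: RHS = 8, y in [5, 12]  -> 2 point(s)
  x = 4: RHS = 13, y in [8, 9]  -> 2 point(s)
  x = 5: RHS = 8, y in [5, 12]  -> 2 point(s)
  x = 6: RHS = 16, y in [4, 13]  -> 2 point(s)
  x = 7: RHS = 9, y in [3, 14]  -> 2 point(s)
  x = 9: RHS = 8, y in [5, 12]  -> 2 point(s)
  x = 10: RHS = 9, y in [3, 14]  -> 2 point(s)
  x = 11: RHS = 2, y in [6, 11]  -> 2 point(s)
Affine points: 20. Add the point at infinity: total = 21.

#E(F_17) = 21


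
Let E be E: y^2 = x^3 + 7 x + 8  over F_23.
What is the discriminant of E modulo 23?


4 a^3 + 27 b^2 = 4*7^3 + 27*8^2 = 1372 + 1728 = 3100
Delta = -16 * (3100) = -49600
Delta mod 23 = 11

Delta = 11 (mod 23)


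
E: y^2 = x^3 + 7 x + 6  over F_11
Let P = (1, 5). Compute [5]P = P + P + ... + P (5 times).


k = 5 = 101_2 (binary, LSB first: 101)
Double-and-add from P = (1, 5):
  bit 0 = 1: acc = O + (1, 5) = (1, 5)
  bit 1 = 0: acc unchanged = (1, 5)
  bit 2 = 1: acc = (1, 5) + (6, 0) = (5, 10)

5P = (5, 10)


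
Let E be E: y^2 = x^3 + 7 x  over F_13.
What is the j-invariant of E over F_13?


Delta = -16(4 a^3 + 27 b^2) mod 13 = 5
-1728 * (4 a)^3 = -1728 * (4*7)^3 mod 13 = 8
j = 8 * 5^(-1) mod 13 = 12

j = 12 (mod 13)


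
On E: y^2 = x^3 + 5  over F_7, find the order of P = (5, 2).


Compute successive multiples of P until we hit O:
  1P = (5, 2)
  2P = (6, 2)
  3P = (3, 5)
  4P = (3, 2)
  5P = (6, 5)
  6P = (5, 5)
  7P = O

ord(P) = 7


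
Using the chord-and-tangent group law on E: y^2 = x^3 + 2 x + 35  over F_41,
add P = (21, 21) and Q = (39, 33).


P != Q, so use the chord formula.
s = (y2 - y1) / (x2 - x1) = (12) / (18) mod 41 = 28
x3 = s^2 - x1 - x2 mod 41 = 28^2 - 21 - 39 = 27
y3 = s (x1 - x3) - y1 mod 41 = 28 * (21 - 27) - 21 = 16

P + Q = (27, 16)


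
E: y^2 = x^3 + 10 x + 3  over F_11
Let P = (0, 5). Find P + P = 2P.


Doubling: s = (3 x1^2 + a) / (2 y1)
s = (3*0^2 + 10) / (2*5) mod 11 = 1
x3 = s^2 - 2 x1 mod 11 = 1^2 - 2*0 = 1
y3 = s (x1 - x3) - y1 mod 11 = 1 * (0 - 1) - 5 = 5

2P = (1, 5)


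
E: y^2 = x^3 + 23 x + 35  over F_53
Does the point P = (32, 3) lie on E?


Check whether y^2 = x^3 + 23 x + 35 (mod 53) for (x, y) = (32, 3).
LHS: y^2 = 3^2 mod 53 = 9
RHS: x^3 + 23 x + 35 = 32^3 + 23*32 + 35 mod 53 = 43
LHS != RHS

No, not on the curve


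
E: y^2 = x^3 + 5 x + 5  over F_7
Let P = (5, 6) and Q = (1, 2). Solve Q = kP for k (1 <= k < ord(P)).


Enumerate multiples of P until we hit Q = (1, 2):
  1P = (5, 6)
  2P = (1, 2)
Match found at i = 2.

k = 2


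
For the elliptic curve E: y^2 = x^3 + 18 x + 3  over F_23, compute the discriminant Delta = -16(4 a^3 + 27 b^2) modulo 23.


4 a^3 + 27 b^2 = 4*18^3 + 27*3^2 = 23328 + 243 = 23571
Delta = -16 * (23571) = -377136
Delta mod 23 = 18

Delta = 18 (mod 23)


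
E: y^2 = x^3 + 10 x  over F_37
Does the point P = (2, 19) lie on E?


Check whether y^2 = x^3 + 10 x + 0 (mod 37) for (x, y) = (2, 19).
LHS: y^2 = 19^2 mod 37 = 28
RHS: x^3 + 10 x + 0 = 2^3 + 10*2 + 0 mod 37 = 28
LHS = RHS

Yes, on the curve


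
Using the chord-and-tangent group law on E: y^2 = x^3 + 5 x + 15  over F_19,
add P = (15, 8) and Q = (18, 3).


P != Q, so use the chord formula.
s = (y2 - y1) / (x2 - x1) = (14) / (3) mod 19 = 11
x3 = s^2 - x1 - x2 mod 19 = 11^2 - 15 - 18 = 12
y3 = s (x1 - x3) - y1 mod 19 = 11 * (15 - 12) - 8 = 6

P + Q = (12, 6)


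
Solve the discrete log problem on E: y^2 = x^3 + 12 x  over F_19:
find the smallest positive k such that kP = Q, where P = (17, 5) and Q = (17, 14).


Enumerate multiples of P until we hit Q = (17, 14):
  1P = (17, 5)
  2P = (9, 18)
  3P = (9, 1)
  4P = (17, 14)
Match found at i = 4.

k = 4


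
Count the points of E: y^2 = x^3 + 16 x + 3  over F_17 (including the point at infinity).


For each x in F_17, count y with y^2 = x^3 + 16 x + 3 mod 17:
  x = 2: RHS = 9, y in [3, 14]  -> 2 point(s)
  x = 5: RHS = 4, y in [2, 15]  -> 2 point(s)
  x = 6: RHS = 9, y in [3, 14]  -> 2 point(s)
  x = 7: RHS = 16, y in [4, 13]  -> 2 point(s)
  x = 9: RHS = 9, y in [3, 14]  -> 2 point(s)
  x = 12: RHS = 2, y in [6, 11]  -> 2 point(s)
  x = 14: RHS = 13, y in [8, 9]  -> 2 point(s)
Affine points: 14. Add the point at infinity: total = 15.

#E(F_17) = 15


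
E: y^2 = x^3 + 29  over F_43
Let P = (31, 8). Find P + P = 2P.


Doubling: s = (3 x1^2 + a) / (2 y1)
s = (3*31^2 + 0) / (2*8) mod 43 = 27
x3 = s^2 - 2 x1 mod 43 = 27^2 - 2*31 = 22
y3 = s (x1 - x3) - y1 mod 43 = 27 * (31 - 22) - 8 = 20

2P = (22, 20)


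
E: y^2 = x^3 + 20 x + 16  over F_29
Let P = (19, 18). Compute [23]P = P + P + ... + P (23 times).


k = 23 = 10111_2 (binary, LSB first: 11101)
Double-and-add from P = (19, 18):
  bit 0 = 1: acc = O + (19, 18) = (19, 18)
  bit 1 = 1: acc = (19, 18) + (7, 21) = (23, 12)
  bit 2 = 1: acc = (23, 12) + (11, 28) = (0, 25)
  bit 3 = 0: acc unchanged = (0, 25)
  bit 4 = 1: acc = (0, 25) + (3, 25) = (26, 4)

23P = (26, 4)


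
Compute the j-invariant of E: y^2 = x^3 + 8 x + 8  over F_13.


Delta = -16(4 a^3 + 27 b^2) mod 13 = 8
-1728 * (4 a)^3 = -1728 * (4*8)^3 mod 13 = 8
j = 8 * 8^(-1) mod 13 = 1

j = 1 (mod 13)


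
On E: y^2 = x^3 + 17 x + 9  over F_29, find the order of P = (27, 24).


Compute successive multiples of P until we hit O:
  1P = (27, 24)
  2P = (4, 5)
  3P = (4, 24)
  4P = (27, 5)
  5P = O

ord(P) = 5


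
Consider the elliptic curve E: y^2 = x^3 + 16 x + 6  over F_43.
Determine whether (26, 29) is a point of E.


Check whether y^2 = x^3 + 16 x + 6 (mod 43) for (x, y) = (26, 29).
LHS: y^2 = 29^2 mod 43 = 24
RHS: x^3 + 16 x + 6 = 26^3 + 16*26 + 6 mod 43 = 24
LHS = RHS

Yes, on the curve


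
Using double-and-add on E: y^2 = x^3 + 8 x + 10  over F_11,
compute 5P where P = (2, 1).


k = 5 = 101_2 (binary, LSB first: 101)
Double-and-add from P = (2, 1):
  bit 0 = 1: acc = O + (2, 1) = (2, 1)
  bit 1 = 0: acc unchanged = (2, 1)
  bit 2 = 1: acc = (2, 1) + (10, 10) = (8, 6)

5P = (8, 6)


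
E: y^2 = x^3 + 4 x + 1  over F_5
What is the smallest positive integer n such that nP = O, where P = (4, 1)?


Compute successive multiples of P until we hit O:
  1P = (4, 1)
  2P = (3, 0)
  3P = (4, 4)
  4P = O

ord(P) = 4


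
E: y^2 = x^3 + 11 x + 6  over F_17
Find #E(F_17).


For each x in F_17, count y with y^2 = x^3 + 11 x + 6 mod 17:
  x = 1: RHS = 1, y in [1, 16]  -> 2 point(s)
  x = 2: RHS = 2, y in [6, 11]  -> 2 point(s)
  x = 3: RHS = 15, y in [7, 10]  -> 2 point(s)
  x = 5: RHS = 16, y in [4, 13]  -> 2 point(s)
  x = 6: RHS = 16, y in [4, 13]  -> 2 point(s)
  x = 7: RHS = 1, y in [1, 16]  -> 2 point(s)
  x = 9: RHS = 1, y in [1, 16]  -> 2 point(s)
  x = 11: RHS = 13, y in [8, 9]  -> 2 point(s)
  x = 12: RHS = 13, y in [8, 9]  -> 2 point(s)
  x = 13: RHS = 0, y in [0]  -> 1 point(s)
Affine points: 19. Add the point at infinity: total = 20.

#E(F_17) = 20


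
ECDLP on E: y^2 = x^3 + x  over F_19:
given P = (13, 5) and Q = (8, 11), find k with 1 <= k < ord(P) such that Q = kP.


Enumerate multiples of P until we hit Q = (8, 11):
  1P = (13, 5)
  2P = (17, 16)
  3P = (12, 12)
  4P = (5, 15)
  5P = (18, 6)
  6P = (4, 12)
  7P = (8, 8)
  8P = (9, 4)
  9P = (3, 7)
  10P = (0, 0)
  11P = (3, 12)
  12P = (9, 15)
  13P = (8, 11)
Match found at i = 13.

k = 13


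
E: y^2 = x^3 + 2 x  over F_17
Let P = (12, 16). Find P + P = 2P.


Doubling: s = (3 x1^2 + a) / (2 y1)
s = (3*12^2 + 2) / (2*16) mod 17 = 4
x3 = s^2 - 2 x1 mod 17 = 4^2 - 2*12 = 9
y3 = s (x1 - x3) - y1 mod 17 = 4 * (12 - 9) - 16 = 13

2P = (9, 13)


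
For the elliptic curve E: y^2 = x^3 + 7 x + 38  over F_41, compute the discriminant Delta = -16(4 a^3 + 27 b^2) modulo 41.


4 a^3 + 27 b^2 = 4*7^3 + 27*38^2 = 1372 + 38988 = 40360
Delta = -16 * (40360) = -645760
Delta mod 41 = 31

Delta = 31 (mod 41)


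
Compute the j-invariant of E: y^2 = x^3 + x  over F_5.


Delta = -16(4 a^3 + 27 b^2) mod 5 = 1
-1728 * (4 a)^3 = -1728 * (4*1)^3 mod 5 = 3
j = 3 * 1^(-1) mod 5 = 3

j = 3 (mod 5)


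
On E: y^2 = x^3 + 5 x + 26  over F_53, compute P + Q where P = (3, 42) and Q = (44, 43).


P != Q, so use the chord formula.
s = (y2 - y1) / (x2 - x1) = (1) / (41) mod 53 = 22
x3 = s^2 - x1 - x2 mod 53 = 22^2 - 3 - 44 = 13
y3 = s (x1 - x3) - y1 mod 53 = 22 * (3 - 13) - 42 = 3

P + Q = (13, 3)


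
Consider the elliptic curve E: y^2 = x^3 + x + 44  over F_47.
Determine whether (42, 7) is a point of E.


Check whether y^2 = x^3 + 1 x + 44 (mod 47) for (x, y) = (42, 7).
LHS: y^2 = 7^2 mod 47 = 2
RHS: x^3 + 1 x + 44 = 42^3 + 1*42 + 44 mod 47 = 8
LHS != RHS

No, not on the curve


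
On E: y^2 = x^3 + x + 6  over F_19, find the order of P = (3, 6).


Compute successive multiples of P until we hit O:
  1P = (3, 6)
  2P = (10, 3)
  3P = (12, 6)
  4P = (4, 13)
  5P = (4, 6)
  6P = (12, 13)
  7P = (10, 16)
  8P = (3, 13)
  ... (continuing to 9P)
  9P = O

ord(P) = 9


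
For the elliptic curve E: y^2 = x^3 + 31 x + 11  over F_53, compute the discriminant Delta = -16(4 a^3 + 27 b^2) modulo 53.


4 a^3 + 27 b^2 = 4*31^3 + 27*11^2 = 119164 + 3267 = 122431
Delta = -16 * (122431) = -1958896
Delta mod 53 = 37

Delta = 37 (mod 53)


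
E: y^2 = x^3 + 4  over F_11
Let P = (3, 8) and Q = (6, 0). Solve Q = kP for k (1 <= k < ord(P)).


Enumerate multiples of P until we hit Q = (6, 0):
  1P = (3, 8)
  2P = (6, 0)
Match found at i = 2.

k = 2


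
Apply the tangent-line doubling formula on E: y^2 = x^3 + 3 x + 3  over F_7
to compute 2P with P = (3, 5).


Doubling: s = (3 x1^2 + a) / (2 y1)
s = (3*3^2 + 3) / (2*5) mod 7 = 3
x3 = s^2 - 2 x1 mod 7 = 3^2 - 2*3 = 3
y3 = s (x1 - x3) - y1 mod 7 = 3 * (3 - 3) - 5 = 2

2P = (3, 2)


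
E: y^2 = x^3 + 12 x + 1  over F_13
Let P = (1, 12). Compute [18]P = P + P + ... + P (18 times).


k = 18 = 10010_2 (binary, LSB first: 01001)
Double-and-add from P = (1, 12):
  bit 0 = 0: acc unchanged = O
  bit 1 = 1: acc = O + (12, 12) = (12, 12)
  bit 2 = 0: acc unchanged = (12, 12)
  bit 3 = 0: acc unchanged = (12, 12)
  bit 4 = 1: acc = (12, 12) + (0, 12) = (1, 1)

18P = (1, 1)


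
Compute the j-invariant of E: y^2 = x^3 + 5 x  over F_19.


Delta = -16(4 a^3 + 27 b^2) mod 19 = 18
-1728 * (4 a)^3 = -1728 * (4*5)^3 mod 19 = 1
j = 1 * 18^(-1) mod 19 = 18

j = 18 (mod 19)


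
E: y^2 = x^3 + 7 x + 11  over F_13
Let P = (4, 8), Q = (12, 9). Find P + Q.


P != Q, so use the chord formula.
s = (y2 - y1) / (x2 - x1) = (1) / (8) mod 13 = 5
x3 = s^2 - x1 - x2 mod 13 = 5^2 - 4 - 12 = 9
y3 = s (x1 - x3) - y1 mod 13 = 5 * (4 - 9) - 8 = 6

P + Q = (9, 6)


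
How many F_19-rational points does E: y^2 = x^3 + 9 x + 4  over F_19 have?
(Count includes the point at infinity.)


For each x in F_19, count y with y^2 = x^3 + 9 x + 4 mod 19:
  x = 0: RHS = 4, y in [2, 17]  -> 2 point(s)
  x = 2: RHS = 11, y in [7, 12]  -> 2 point(s)
  x = 3: RHS = 1, y in [1, 18]  -> 2 point(s)
  x = 4: RHS = 9, y in [3, 16]  -> 2 point(s)
  x = 7: RHS = 11, y in [7, 12]  -> 2 point(s)
  x = 9: RHS = 16, y in [4, 15]  -> 2 point(s)
  x = 10: RHS = 11, y in [7, 12]  -> 2 point(s)
  x = 11: RHS = 9, y in [3, 16]  -> 2 point(s)
  x = 12: RHS = 16, y in [4, 15]  -> 2 point(s)
  x = 13: RHS = 0, y in [0]  -> 1 point(s)
  x = 14: RHS = 5, y in [9, 10]  -> 2 point(s)
  x = 16: RHS = 7, y in [8, 11]  -> 2 point(s)
  x = 17: RHS = 16, y in [4, 15]  -> 2 point(s)
Affine points: 25. Add the point at infinity: total = 26.

#E(F_19) = 26


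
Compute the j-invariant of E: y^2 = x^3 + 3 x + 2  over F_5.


Delta = -16(4 a^3 + 27 b^2) mod 5 = 4
-1728 * (4 a)^3 = -1728 * (4*3)^3 mod 5 = 1
j = 1 * 4^(-1) mod 5 = 4

j = 4 (mod 5)


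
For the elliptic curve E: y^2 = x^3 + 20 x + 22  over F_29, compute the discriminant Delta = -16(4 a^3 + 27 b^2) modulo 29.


4 a^3 + 27 b^2 = 4*20^3 + 27*22^2 = 32000 + 13068 = 45068
Delta = -16 * (45068) = -721088
Delta mod 29 = 26

Delta = 26 (mod 29)


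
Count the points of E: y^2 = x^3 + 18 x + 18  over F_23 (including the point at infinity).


For each x in F_23, count y with y^2 = x^3 + 18 x + 18 mod 23:
  x = 0: RHS = 18, y in [8, 15]  -> 2 point(s)
  x = 2: RHS = 16, y in [4, 19]  -> 2 point(s)
  x = 4: RHS = 16, y in [4, 19]  -> 2 point(s)
  x = 5: RHS = 3, y in [7, 16]  -> 2 point(s)
  x = 7: RHS = 4, y in [2, 21]  -> 2 point(s)
  x = 9: RHS = 12, y in [9, 14]  -> 2 point(s)
  x = 10: RHS = 2, y in [5, 18]  -> 2 point(s)
  x = 11: RHS = 6, y in [11, 12]  -> 2 point(s)
  x = 14: RHS = 1, y in [1, 22]  -> 2 point(s)
  x = 15: RHS = 6, y in [11, 12]  -> 2 point(s)
  x = 16: RHS = 9, y in [3, 20]  -> 2 point(s)
  x = 17: RHS = 16, y in [4, 19]  -> 2 point(s)
  x = 20: RHS = 6, y in [11, 12]  -> 2 point(s)
Affine points: 26. Add the point at infinity: total = 27.

#E(F_23) = 27


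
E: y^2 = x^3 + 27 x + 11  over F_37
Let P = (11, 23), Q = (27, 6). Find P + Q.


P != Q, so use the chord formula.
s = (y2 - y1) / (x2 - x1) = (20) / (16) mod 37 = 29
x3 = s^2 - x1 - x2 mod 37 = 29^2 - 11 - 27 = 26
y3 = s (x1 - x3) - y1 mod 37 = 29 * (11 - 26) - 23 = 23

P + Q = (26, 23)


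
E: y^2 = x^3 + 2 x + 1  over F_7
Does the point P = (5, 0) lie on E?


Check whether y^2 = x^3 + 2 x + 1 (mod 7) for (x, y) = (5, 0).
LHS: y^2 = 0^2 mod 7 = 0
RHS: x^3 + 2 x + 1 = 5^3 + 2*5 + 1 mod 7 = 3
LHS != RHS

No, not on the curve


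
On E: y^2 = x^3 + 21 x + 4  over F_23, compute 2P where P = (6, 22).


Doubling: s = (3 x1^2 + a) / (2 y1)
s = (3*6^2 + 21) / (2*22) mod 23 = 16
x3 = s^2 - 2 x1 mod 23 = 16^2 - 2*6 = 14
y3 = s (x1 - x3) - y1 mod 23 = 16 * (6 - 14) - 22 = 11

2P = (14, 11)


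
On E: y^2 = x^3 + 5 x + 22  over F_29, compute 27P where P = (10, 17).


k = 27 = 11011_2 (binary, LSB first: 11011)
Double-and-add from P = (10, 17):
  bit 0 = 1: acc = O + (10, 17) = (10, 17)
  bit 1 = 1: acc = (10, 17) + (18, 17) = (1, 12)
  bit 2 = 0: acc unchanged = (1, 12)
  bit 3 = 1: acc = (1, 12) + (7, 20) = (26, 3)
  bit 4 = 1: acc = (26, 3) + (19, 4) = (0, 14)

27P = (0, 14)


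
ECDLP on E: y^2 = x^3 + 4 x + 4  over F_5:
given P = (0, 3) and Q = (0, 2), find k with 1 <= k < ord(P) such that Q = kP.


Enumerate multiples of P until we hit Q = (0, 2):
  1P = (0, 3)
  2P = (1, 3)
  3P = (4, 2)
  4P = (2, 0)
  5P = (4, 3)
  6P = (1, 2)
  7P = (0, 2)
Match found at i = 7.

k = 7


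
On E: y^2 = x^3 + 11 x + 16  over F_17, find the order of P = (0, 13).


Compute successive multiples of P until we hit O:
  1P = (0, 13)
  2P = (8, 15)
  3P = (8, 2)
  4P = (0, 4)
  5P = O

ord(P) = 5


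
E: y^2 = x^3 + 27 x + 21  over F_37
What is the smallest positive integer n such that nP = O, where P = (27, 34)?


Compute successive multiples of P until we hit O:
  1P = (27, 34)
  2P = (21, 9)
  3P = (30, 9)
  4P = (33, 16)
  5P = (23, 28)
  6P = (17, 18)
  7P = (0, 24)
  8P = (11, 24)
  ... (continuing to 49P)
  49P = O

ord(P) = 49


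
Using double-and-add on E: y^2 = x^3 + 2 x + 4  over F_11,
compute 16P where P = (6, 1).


k = 16 = 10000_2 (binary, LSB first: 00001)
Double-and-add from P = (6, 1):
  bit 0 = 0: acc unchanged = O
  bit 1 = 0: acc unchanged = O
  bit 2 = 0: acc unchanged = O
  bit 3 = 0: acc unchanged = O
  bit 4 = 1: acc = O + (6, 10) = (6, 10)

16P = (6, 10)


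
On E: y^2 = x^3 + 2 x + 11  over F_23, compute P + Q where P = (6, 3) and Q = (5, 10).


P != Q, so use the chord formula.
s = (y2 - y1) / (x2 - x1) = (7) / (22) mod 23 = 16
x3 = s^2 - x1 - x2 mod 23 = 16^2 - 6 - 5 = 15
y3 = s (x1 - x3) - y1 mod 23 = 16 * (6 - 15) - 3 = 14

P + Q = (15, 14)


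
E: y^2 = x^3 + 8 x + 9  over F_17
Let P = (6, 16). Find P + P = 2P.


Doubling: s = (3 x1^2 + a) / (2 y1)
s = (3*6^2 + 8) / (2*16) mod 17 = 10
x3 = s^2 - 2 x1 mod 17 = 10^2 - 2*6 = 3
y3 = s (x1 - x3) - y1 mod 17 = 10 * (6 - 3) - 16 = 14

2P = (3, 14)


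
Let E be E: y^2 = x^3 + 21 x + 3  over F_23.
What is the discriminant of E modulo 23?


4 a^3 + 27 b^2 = 4*21^3 + 27*3^2 = 37044 + 243 = 37287
Delta = -16 * (37287) = -596592
Delta mod 23 = 5

Delta = 5 (mod 23)


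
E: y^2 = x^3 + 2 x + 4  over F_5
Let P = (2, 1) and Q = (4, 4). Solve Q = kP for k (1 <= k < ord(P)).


Enumerate multiples of P until we hit Q = (4, 4):
  1P = (2, 1)
  2P = (0, 3)
  3P = (4, 1)
  4P = (4, 4)
Match found at i = 4.

k = 4


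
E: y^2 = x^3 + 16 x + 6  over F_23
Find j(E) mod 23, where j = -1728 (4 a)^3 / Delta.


Delta = -16(4 a^3 + 27 b^2) mod 23 = 6
-1728 * (4 a)^3 = -1728 * (4*16)^3 mod 23 = 7
j = 7 * 6^(-1) mod 23 = 5

j = 5 (mod 23)


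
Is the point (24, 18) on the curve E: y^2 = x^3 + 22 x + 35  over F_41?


Check whether y^2 = x^3 + 22 x + 35 (mod 41) for (x, y) = (24, 18).
LHS: y^2 = 18^2 mod 41 = 37
RHS: x^3 + 22 x + 35 = 24^3 + 22*24 + 35 mod 41 = 37
LHS = RHS

Yes, on the curve


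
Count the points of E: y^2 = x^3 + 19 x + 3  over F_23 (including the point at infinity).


For each x in F_23, count y with y^2 = x^3 + 19 x + 3 mod 23:
  x = 0: RHS = 3, y in [7, 16]  -> 2 point(s)
  x = 1: RHS = 0, y in [0]  -> 1 point(s)
  x = 2: RHS = 3, y in [7, 16]  -> 2 point(s)
  x = 3: RHS = 18, y in [8, 15]  -> 2 point(s)
  x = 5: RHS = 16, y in [4, 19]  -> 2 point(s)
  x = 8: RHS = 0, y in [0]  -> 1 point(s)
  x = 9: RHS = 6, y in [11, 12]  -> 2 point(s)
  x = 11: RHS = 2, y in [5, 18]  -> 2 point(s)
  x = 12: RHS = 4, y in [2, 21]  -> 2 point(s)
  x = 13: RHS = 9, y in [3, 20]  -> 2 point(s)
  x = 14: RHS = 0, y in [0]  -> 1 point(s)
  x = 15: RHS = 6, y in [11, 12]  -> 2 point(s)
  x = 17: RHS = 18, y in [8, 15]  -> 2 point(s)
  x = 18: RHS = 13, y in [6, 17]  -> 2 point(s)
  x = 19: RHS = 1, y in [1, 22]  -> 2 point(s)
  x = 21: RHS = 3, y in [7, 16]  -> 2 point(s)
  x = 22: RHS = 6, y in [11, 12]  -> 2 point(s)
Affine points: 31. Add the point at infinity: total = 32.

#E(F_23) = 32


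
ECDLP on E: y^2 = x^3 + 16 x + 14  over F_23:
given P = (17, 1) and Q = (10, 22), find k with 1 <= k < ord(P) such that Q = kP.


Enumerate multiples of P until we hit Q = (10, 22):
  1P = (17, 1)
  2P = (15, 8)
  3P = (9, 17)
  4P = (1, 13)
  5P = (7, 3)
  6P = (11, 7)
  7P = (19, 1)
  8P = (10, 22)
Match found at i = 8.

k = 8


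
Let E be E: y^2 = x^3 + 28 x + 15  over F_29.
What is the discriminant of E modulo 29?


4 a^3 + 27 b^2 = 4*28^3 + 27*15^2 = 87808 + 6075 = 93883
Delta = -16 * (93883) = -1502128
Delta mod 29 = 14

Delta = 14 (mod 29)


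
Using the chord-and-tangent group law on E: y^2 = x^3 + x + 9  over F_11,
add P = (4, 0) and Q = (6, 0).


P != Q, so use the chord formula.
s = (y2 - y1) / (x2 - x1) = (0) / (2) mod 11 = 0
x3 = s^2 - x1 - x2 mod 11 = 0^2 - 4 - 6 = 1
y3 = s (x1 - x3) - y1 mod 11 = 0 * (4 - 1) - 0 = 0

P + Q = (1, 0)


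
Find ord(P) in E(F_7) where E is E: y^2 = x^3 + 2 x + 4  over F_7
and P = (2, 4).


Compute successive multiples of P until we hit O:
  1P = (2, 4)
  2P = (3, 3)
  3P = (3, 4)
  4P = (2, 3)
  5P = O

ord(P) = 5


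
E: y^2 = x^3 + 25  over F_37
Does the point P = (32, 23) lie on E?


Check whether y^2 = x^3 + 0 x + 25 (mod 37) for (x, y) = (32, 23).
LHS: y^2 = 23^2 mod 37 = 11
RHS: x^3 + 0 x + 25 = 32^3 + 0*32 + 25 mod 37 = 11
LHS = RHS

Yes, on the curve


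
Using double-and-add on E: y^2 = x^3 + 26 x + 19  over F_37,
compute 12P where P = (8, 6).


k = 12 = 1100_2 (binary, LSB first: 0011)
Double-and-add from P = (8, 6):
  bit 0 = 0: acc unchanged = O
  bit 1 = 0: acc unchanged = O
  bit 2 = 1: acc = O + (15, 26) = (15, 26)
  bit 3 = 1: acc = (15, 26) + (33, 6) = (35, 25)

12P = (35, 25)
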